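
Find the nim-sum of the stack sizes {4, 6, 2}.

0

In binary:
  100  (4)
  110  (6)
  010  (2)
  ---
  000  (0)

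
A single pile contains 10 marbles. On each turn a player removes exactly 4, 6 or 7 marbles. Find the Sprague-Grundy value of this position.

2

Compute g(0), g(1), … for moves {4, 6, 7}:
k:     0  1  2  3  4  5  6  7  8  9 10
g(k):  0  0  0  0  1  1  1  1  2  2  2
So g(10) = 2.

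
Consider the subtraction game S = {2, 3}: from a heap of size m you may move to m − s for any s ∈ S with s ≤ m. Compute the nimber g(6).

0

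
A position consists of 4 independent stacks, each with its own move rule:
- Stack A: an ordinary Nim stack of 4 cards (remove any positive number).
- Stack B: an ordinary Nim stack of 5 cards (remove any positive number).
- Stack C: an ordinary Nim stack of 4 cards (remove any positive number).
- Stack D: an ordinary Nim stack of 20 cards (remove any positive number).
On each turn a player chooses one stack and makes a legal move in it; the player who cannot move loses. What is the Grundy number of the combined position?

17

Stack A is a plain Nim stack of size 4, so its Grundy value is 4.
Stack B is a plain Nim stack of size 5, so its Grundy value is 5.
Stack C is a plain Nim stack of size 4, so its Grundy value is 4.
Stack D is a plain Nim stack of size 20, so its Grundy value is 20.
The value of a disjunctive sum is the nim-sum of the parts.
Combined value = 4 XOR 5 XOR 4 XOR 20 = 17.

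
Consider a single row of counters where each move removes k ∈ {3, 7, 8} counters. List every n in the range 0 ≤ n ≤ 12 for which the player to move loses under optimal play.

0, 1, 2, 6, 11, 12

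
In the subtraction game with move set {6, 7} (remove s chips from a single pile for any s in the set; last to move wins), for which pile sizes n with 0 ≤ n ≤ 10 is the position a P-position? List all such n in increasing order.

Build the Grundy sequence with g(k) = mex{g(k−s) : s ∈ {6, 7}, s ≤ k}:
k:     0  1  2  3  4  5  6  7  8  9 10
g(k):  0  0  0  0  0  0  1  1  1  1  1
The P-positions (g = 0) in 0..10 are 0, 1, 2, 3, 4, 5.

0, 1, 2, 3, 4, 5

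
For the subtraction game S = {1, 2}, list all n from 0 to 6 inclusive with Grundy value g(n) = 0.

Build the Grundy sequence with g(k) = mex{g(k−s) : s ∈ {1, 2}, s ≤ k}:
g(0) = mex{} = 0
g(1) = mex{0} = 1
g(2) = mex{0,1} = 2
g(3) = mex{1,2} = 0
g(4) = mex{0,2} = 1
g(5) = mex{0,1} = 2
g(6) = mex{1,2} = 0
The P-positions (g = 0) in 0..6 are 0, 3, 6.

0, 3, 6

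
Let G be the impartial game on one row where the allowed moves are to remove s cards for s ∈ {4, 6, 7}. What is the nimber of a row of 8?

Build the Grundy sequence with g(k) = mex{g(k−s) : s ∈ {4, 6, 7}, s ≤ k}:
g(0) = mex{} = 0
g(1) = mex{} = 0
g(2) = mex{} = 0
g(3) = mex{} = 0
g(4) = mex{0} = 1
g(5) = mex{0} = 1
g(6) = mex{0} = 1
g(7) = mex{0} = 1
g(8) = mex{0,1} = 2
So g(8) = 2.

2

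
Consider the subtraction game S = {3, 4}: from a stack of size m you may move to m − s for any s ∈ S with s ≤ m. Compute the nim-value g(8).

Build the Grundy sequence with g(k) = mex{g(k−s) : s ∈ {3, 4}, s ≤ k}:
k:     0  1  2  3  4  5  6  7  8
g(k):  0  0  0  1  1  1  2  0  0
So g(8) = 0.

0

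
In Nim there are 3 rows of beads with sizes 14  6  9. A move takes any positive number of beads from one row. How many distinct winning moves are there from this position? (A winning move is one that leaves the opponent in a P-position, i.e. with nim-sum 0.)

Compute the nim-sum pairwise:
14 ^ 6 = 8
8 ^ 9 = 1
The overall nim-sum is X = 1. A row of size p has a winning move iff p XOR X < p (reduce it to p XOR X).
  14: 14 XOR 1 = 15 ≥ 14 — no move.
  6: 6 XOR 1 = 7 ≥ 6 — no move.
  9: 9 XOR 1 = 8 < 9 — winning move (to 8).
That gives 1 winning move.

1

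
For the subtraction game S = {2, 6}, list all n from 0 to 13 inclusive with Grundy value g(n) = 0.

Grundy values for subtraction set {2, 6}:
g(0) = mex{} = 0
g(1) = mex{} = 0
g(2) = mex{0} = 1
g(3) = mex{0} = 1
g(4) = mex{1} = 0
g(5) = mex{1} = 0
g(6) = mex{0} = 1
g(7) = mex{0} = 1
g(8) = mex{1} = 0
g(9) = mex{1} = 0
g(10) = mex{0} = 1
g(11) = mex{0} = 1
g(12) = mex{1} = 0
g(13) = mex{1} = 0
The P-positions (g = 0) in 0..13 are 0, 1, 4, 5, 8, 9, 12, 13.

0, 1, 4, 5, 8, 9, 12, 13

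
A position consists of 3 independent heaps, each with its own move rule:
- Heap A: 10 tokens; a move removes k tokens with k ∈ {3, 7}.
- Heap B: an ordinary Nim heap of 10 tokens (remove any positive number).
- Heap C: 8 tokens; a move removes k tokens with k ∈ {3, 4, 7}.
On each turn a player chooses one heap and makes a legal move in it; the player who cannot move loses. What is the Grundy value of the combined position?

8

Grundy values for heap A (subtraction set {3, 7}):
g(0) = mex{} = 0
g(1) = mex{} = 0
g(2) = mex{} = 0
g(3) = mex{0} = 1
g(4) = mex{0} = 1
g(5) = mex{0} = 1
g(6) = mex{1} = 0
g(7) = mex{0,1} = 2
g(8) = mex{0,1} = 2
g(9) = mex{0} = 1
g(10) = mex{1,2} = 0
So g(10) = 0.
Heap B is a plain Nim heap of size 10, so its Grundy value is 10.
Grundy values for heap C (subtraction set {3, 4, 7}):
k:     0  1  2  3  4  5  6  7  8
g(k):  0  0  0  1  1  1  2  2  2
So g(8) = 2.
By the Sprague-Grundy theorem, the Grundy value of a sum of independent games is the XOR of the component values.
Combined value = 0 ⊕ 10 ⊕ 2 = 8.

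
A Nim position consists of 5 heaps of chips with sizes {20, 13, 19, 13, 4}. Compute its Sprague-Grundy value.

3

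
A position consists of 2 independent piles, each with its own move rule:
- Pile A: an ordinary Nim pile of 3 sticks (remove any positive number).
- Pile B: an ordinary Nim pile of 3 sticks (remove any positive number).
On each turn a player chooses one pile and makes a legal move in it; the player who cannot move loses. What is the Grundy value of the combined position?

0

Pile A is a plain Nim pile of size 3, so its Grundy value is 3.
Pile B is a plain Nim pile of size 3, so its Grundy value is 3.
By the Sprague-Grundy theorem, the Grundy value of a sum of independent games is the XOR of the component values.
Combined value = 3 ⊕ 3 = 0.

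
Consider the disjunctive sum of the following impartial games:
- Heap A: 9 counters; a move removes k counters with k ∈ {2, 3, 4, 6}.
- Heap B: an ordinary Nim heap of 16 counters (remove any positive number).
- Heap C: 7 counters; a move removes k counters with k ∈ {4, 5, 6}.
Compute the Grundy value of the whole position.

Grundy values for heap A (subtraction set {2, 3, 4, 6}):
g(0) = mex{} = 0
g(1) = mex{} = 0
g(2) = mex{0} = 1
g(3) = mex{0} = 1
g(4) = mex{0,1} = 2
g(5) = mex{0,1} = 2
g(6) = mex{0,1,2} = 3
g(7) = mex{0,1,2} = 3
g(8) = mex{1,2,3} = 0
g(9) = mex{1,2,3} = 0
So g(9) = 0.
Heap B is a plain Nim heap of size 16, so its Grundy value is 16.
Grundy values for heap C (subtraction set {4, 5, 6}):
k:     0  1  2  3  4  5  6  7
g(k):  0  0  0  0  1  1  1  1
So g(7) = 1.
By the Sprague-Grundy theorem, the Grundy value of a sum of independent games is the XOR of the component values.
Combined value = 0 ⊕ 16 ⊕ 1 = 17.

17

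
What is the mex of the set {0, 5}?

0 is in the set but 1 is not, so the mex is 1.

1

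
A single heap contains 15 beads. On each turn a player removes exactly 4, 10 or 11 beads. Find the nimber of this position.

0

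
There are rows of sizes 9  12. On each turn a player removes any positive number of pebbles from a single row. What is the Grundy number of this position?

5

Bitwise XOR of the heap sizes:
  1001  (9)
  1100  (12)
  ----
  0101  (5)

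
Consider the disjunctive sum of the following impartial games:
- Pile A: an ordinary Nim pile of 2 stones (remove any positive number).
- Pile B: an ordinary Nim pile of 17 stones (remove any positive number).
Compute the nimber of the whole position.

19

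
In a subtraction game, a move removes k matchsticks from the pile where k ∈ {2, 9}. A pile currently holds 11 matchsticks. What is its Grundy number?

Build the Grundy sequence with g(k) = mex{g(k−s) : s ∈ {2, 9}, s ≤ k}:
g(0) = mex{} = 0
g(1) = mex{} = 0
g(2) = mex{0} = 1
g(3) = mex{0} = 1
g(4) = mex{1} = 0
g(5) = mex{1} = 0
g(6) = mex{0} = 1
g(7) = mex{0} = 1
g(8) = mex{1} = 0
g(9) = mex{0,1} = 2
g(10) = mex{0} = 1
g(11) = mex{1,2} = 0
So g(11) = 0.

0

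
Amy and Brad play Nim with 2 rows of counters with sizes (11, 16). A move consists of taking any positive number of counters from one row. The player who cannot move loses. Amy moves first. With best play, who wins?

Compute the nim-sum pairwise:
11 XOR 16 = 27
The nim-sum is 27 ≠ 0, so this is an N-position: the player to move can win; Amy has a winning move.

Amy wins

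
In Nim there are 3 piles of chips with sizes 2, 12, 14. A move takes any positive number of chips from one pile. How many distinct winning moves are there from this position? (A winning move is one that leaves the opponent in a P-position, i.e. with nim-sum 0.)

0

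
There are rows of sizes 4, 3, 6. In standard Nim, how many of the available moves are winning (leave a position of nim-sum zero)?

1

Compute the nim-sum pairwise:
4 XOR 3 = 7
7 XOR 6 = 1
The overall nim-sum is X = 1. A row of size p has a winning move iff p XOR X < p (reduce it to p XOR X).
  4: 4 XOR 1 = 5 ≥ 4 — no move.
  3: 3 XOR 1 = 2 < 3 — winning move (to 2).
  6: 6 XOR 1 = 7 ≥ 6 — no move.
That gives 1 winning move.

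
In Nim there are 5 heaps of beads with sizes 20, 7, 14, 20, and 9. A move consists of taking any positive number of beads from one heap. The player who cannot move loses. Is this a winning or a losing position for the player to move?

Losing position

Nim-sum: 20 ⊕ 7 ⊕ 14 ⊕ 20 ⊕ 9 = 0.
The nim-sum is 0, so this is a P-position: the player to move is in a losing position under optimal play.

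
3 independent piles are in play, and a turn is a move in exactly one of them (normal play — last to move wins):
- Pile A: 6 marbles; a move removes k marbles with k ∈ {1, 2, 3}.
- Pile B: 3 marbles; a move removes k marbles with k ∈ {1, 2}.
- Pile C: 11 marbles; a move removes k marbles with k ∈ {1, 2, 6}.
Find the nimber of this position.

For pile A, compute g(0), g(1), … with moves {1, 2, 3}:
k:     0  1  2  3  4  5  6
g(k):  0  1  2  3  0  1  2
So g(6) = 2.
For pile B, compute g(0), g(1), … with moves {1, 2}:
k:     0  1  2  3
g(k):  0  1  2  0
So g(3) = 0.
For pile C, compute g(0), g(1), … with moves {1, 2, 6}:
k:     0  1  2  3  4  5  6  7  8  9 10 11
g(k):  0  1  2  0  1  2  3  0  1  2  0  1
So g(11) = 1.
By the Sprague-Grundy theorem, the Grundy value of a sum of independent games is the XOR of the component values.
Combined value = 2 ⊕ 0 ⊕ 1 = 3.

3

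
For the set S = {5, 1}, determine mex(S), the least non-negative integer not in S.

0

0 is not in the set, so the mex is 0.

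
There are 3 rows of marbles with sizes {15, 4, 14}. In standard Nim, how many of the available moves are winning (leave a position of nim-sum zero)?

3

Nim-sum: 15 ⊕ 4 ⊕ 14 = 5.
The overall nim-sum is X = 5. A row of size p has a winning move iff p XOR X < p (reduce it to p XOR X).
  15: 15 XOR 5 = 10 < 15 — winning move (to 10).
  4: 4 XOR 5 = 1 < 4 — winning move (to 1).
  14: 14 XOR 5 = 11 < 14 — winning move (to 11).
That gives 3 winning moves.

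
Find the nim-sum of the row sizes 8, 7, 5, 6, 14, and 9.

Compute the nim-sum pairwise:
8 ^ 7 = 15
15 ^ 5 = 10
10 ^ 6 = 12
12 ^ 14 = 2
2 ^ 9 = 11

11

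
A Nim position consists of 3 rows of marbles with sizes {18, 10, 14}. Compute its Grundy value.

22

Compute the nim-sum pairwise:
18 ^ 10 = 24
24 ^ 14 = 22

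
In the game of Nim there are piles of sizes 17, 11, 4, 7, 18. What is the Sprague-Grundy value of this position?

11

Bitwise XOR of the heap sizes:
  10001  (17)
  01011  (11)
  00100  (4)
  00111  (7)
  10010  (18)
  -----
  01011  (11)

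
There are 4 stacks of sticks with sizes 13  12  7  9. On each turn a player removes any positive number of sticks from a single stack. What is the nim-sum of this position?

15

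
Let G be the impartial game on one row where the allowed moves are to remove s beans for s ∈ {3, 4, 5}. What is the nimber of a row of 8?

0

Compute g(0), g(1), … for moves {3, 4, 5}:
g(0) = mex{} = 0
g(1) = mex{} = 0
g(2) = mex{} = 0
g(3) = mex{0} = 1
g(4) = mex{0} = 1
g(5) = mex{0} = 1
g(6) = mex{0,1} = 2
g(7) = mex{0,1} = 2
g(8) = mex{1} = 0
So g(8) = 0.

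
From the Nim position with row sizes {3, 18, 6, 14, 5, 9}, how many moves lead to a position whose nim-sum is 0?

In binary:
  00011  (3)
  10010  (18)
  00110  (6)
  01110  (14)
  00101  (5)
  01001  (9)
  -----
  10101  (21)
The overall nim-sum is X = 21. A row of size p has a winning move iff p XOR X < p (reduce it to p XOR X).
  3: 3 XOR 21 = 22 ≥ 3 — no move.
  18: 18 XOR 21 = 7 < 18 — winning move (to 7).
  6: 6 XOR 21 = 19 ≥ 6 — no move.
  14: 14 XOR 21 = 27 ≥ 14 — no move.
  5: 5 XOR 21 = 16 ≥ 5 — no move.
  9: 9 XOR 21 = 28 ≥ 9 — no move.
That gives 1 winning move.

1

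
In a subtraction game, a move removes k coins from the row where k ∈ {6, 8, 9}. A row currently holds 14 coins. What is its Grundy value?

Compute g(0), g(1), … for moves {6, 8, 9}:
g(0) = mex{} = 0
g(1) = mex{} = 0
g(2) = mex{} = 0
g(3) = mex{} = 0
g(4) = mex{} = 0
g(5) = mex{} = 0
g(6) = mex{0} = 1
g(7) = mex{0} = 1
g(8) = mex{0} = 1
g(9) = mex{0} = 1
g(10) = mex{0} = 1
g(11) = mex{0} = 1
g(12) = mex{0,1} = 2
g(13) = mex{0,1} = 2
g(14) = mex{0,1} = 2
So g(14) = 2.

2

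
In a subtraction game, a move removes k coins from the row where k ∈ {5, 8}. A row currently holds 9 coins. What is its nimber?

1

Build the Grundy sequence with g(k) = mex{g(k−s) : s ∈ {5, 8}, s ≤ k}:
g(0) = mex{} = 0
g(1) = mex{} = 0
g(2) = mex{} = 0
g(3) = mex{} = 0
g(4) = mex{} = 0
g(5) = mex{0} = 1
g(6) = mex{0} = 1
g(7) = mex{0} = 1
g(8) = mex{0} = 1
g(9) = mex{0} = 1
So g(9) = 1.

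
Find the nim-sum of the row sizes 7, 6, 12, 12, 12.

Nim-sum: 7 ⊕ 6 ⊕ 12 ⊕ 12 ⊕ 12 = 13.

13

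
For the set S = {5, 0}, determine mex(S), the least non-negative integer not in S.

1

0 is in the set but 1 is not, so the mex is 1.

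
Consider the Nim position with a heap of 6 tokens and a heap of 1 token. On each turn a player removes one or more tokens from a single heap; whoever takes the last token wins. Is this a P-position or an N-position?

Write each in binary and XOR column by column:
  110  (6)
  001  (1)
  ---
  111  (7)
The nim-sum is 7 ≠ 0, so this is an N-position: the player to move can win.

N-position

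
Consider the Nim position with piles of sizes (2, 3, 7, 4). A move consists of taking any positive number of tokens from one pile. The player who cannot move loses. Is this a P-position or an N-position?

Compute the nim-sum pairwise:
2 ^ 3 = 1
1 ^ 7 = 6
6 ^ 4 = 2
The nim-sum is 2 ≠ 0, so this is an N-position: the player to move can win.

N-position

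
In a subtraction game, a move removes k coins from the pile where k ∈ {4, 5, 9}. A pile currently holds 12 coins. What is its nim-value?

Grundy values for subtraction set {4, 5, 9}:
k:     0  1  2  3  4  5  6  7  8  9 10 11 12
g(k):  0  0  0  0  1  1  1  1  2  2  2  2  3
So g(12) = 3.

3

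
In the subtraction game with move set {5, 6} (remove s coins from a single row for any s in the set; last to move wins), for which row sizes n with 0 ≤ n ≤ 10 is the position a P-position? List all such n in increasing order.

0, 1, 2, 3, 4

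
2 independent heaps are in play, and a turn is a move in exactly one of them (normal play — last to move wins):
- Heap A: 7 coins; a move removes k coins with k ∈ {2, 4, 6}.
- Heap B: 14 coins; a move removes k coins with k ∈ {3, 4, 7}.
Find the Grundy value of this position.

For heap A, compute g(0), g(1), … with moves {2, 4, 6}:
g(0) = mex{} = 0
g(1) = mex{} = 0
g(2) = mex{0} = 1
g(3) = mex{0} = 1
g(4) = mex{0,1} = 2
g(5) = mex{0,1} = 2
g(6) = mex{0,1,2} = 3
g(7) = mex{0,1,2} = 3
So g(7) = 3.
For heap B, compute g(0), g(1), … with moves {3, 4, 7}:
g(0) = mex{} = 0
g(1) = mex{} = 0
g(2) = mex{} = 0
g(3) = mex{0} = 1
g(4) = mex{0} = 1
g(5) = mex{0} = 1
g(6) = mex{0,1} = 2
g(7) = mex{0,1} = 2
g(8) = mex{0,1} = 2
g(9) = mex{0,1,2} = 3
g(10) = mex{1,2} = 0
g(11) = mex{1,2} = 0
g(12) = mex{1,2,3} = 0
g(13) = mex{0,2,3} = 1
g(14) = mex{0,2} = 1
So g(14) = 1.
The value of a disjunctive sum is the nim-sum of the parts.
Combined value = 3 XOR 1 = 2.

2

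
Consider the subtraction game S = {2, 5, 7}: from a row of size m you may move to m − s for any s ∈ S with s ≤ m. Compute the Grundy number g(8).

2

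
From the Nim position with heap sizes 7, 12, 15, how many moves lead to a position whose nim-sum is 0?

3

Nim-sum: 7 ⊕ 12 ⊕ 15 = 4.
The overall nim-sum is X = 4. A heap of size p has a winning move iff p XOR X < p (reduce it to p XOR X).
  7: 7 XOR 4 = 3 < 7 — winning move (to 3).
  12: 12 XOR 4 = 8 < 12 — winning move (to 8).
  15: 15 XOR 4 = 11 < 15 — winning move (to 11).
That gives 3 winning moves.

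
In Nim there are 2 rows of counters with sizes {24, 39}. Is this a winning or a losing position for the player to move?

Winning position

Compute the nim-sum pairwise:
24 XOR 39 = 63
The nim-sum is 63 ≠ 0, so this is an N-position: the player to move can win.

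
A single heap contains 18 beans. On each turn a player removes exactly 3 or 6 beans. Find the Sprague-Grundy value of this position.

Grundy values for subtraction set {3, 6}:
k:     0  1  2  3  4  5  6  7  8  9 10 11 12 13 14 15 16 17 18
g(k):  0  0  0  1  1  1  2  2  2  0  0  0  1  1  1  2  2  2  0
So g(18) = 0.

0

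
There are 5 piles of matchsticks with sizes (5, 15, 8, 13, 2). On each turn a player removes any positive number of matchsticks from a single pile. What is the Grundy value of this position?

13

Compute the nim-sum pairwise:
5 ⊕ 15 = 10
10 ⊕ 8 = 2
2 ⊕ 13 = 15
15 ⊕ 2 = 13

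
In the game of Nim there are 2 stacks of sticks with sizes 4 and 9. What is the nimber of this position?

Compute the nim-sum pairwise:
4 XOR 9 = 13

13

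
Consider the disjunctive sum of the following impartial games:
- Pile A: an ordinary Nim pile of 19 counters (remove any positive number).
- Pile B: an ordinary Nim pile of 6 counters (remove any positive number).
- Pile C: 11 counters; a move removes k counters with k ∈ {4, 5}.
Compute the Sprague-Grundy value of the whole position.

21

Pile A is a plain Nim pile of size 19, so its Grundy value is 19.
Pile B is a plain Nim pile of size 6, so its Grundy value is 6.
For pile C, compute g(0), g(1), … with moves {4, 5}:
k:     0  1  2  3  4  5  6  7  8  9 10 11
g(k):  0  0  0  0  1  1  1  1  2  0  0  0
So g(11) = 0.
By the Sprague-Grundy theorem, the Grundy value of a sum of independent games is the XOR of the component values.
Combined value = 19 ⊕ 6 ⊕ 0 = 21.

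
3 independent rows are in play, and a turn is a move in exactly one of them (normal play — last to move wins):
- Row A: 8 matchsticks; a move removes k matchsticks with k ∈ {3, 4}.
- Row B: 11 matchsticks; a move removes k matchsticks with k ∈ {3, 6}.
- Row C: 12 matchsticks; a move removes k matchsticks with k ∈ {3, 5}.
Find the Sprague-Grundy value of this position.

1

Build the Grundy sequence for row A with g(k) = mex{g(k−s) : s ∈ {3, 4}, s ≤ k}:
g(0) = mex{} = 0
g(1) = mex{} = 0
g(2) = mex{} = 0
g(3) = mex{0} = 1
g(4) = mex{0} = 1
g(5) = mex{0} = 1
g(6) = mex{0,1} = 2
g(7) = mex{1} = 0
g(8) = mex{1} = 0
So g(8) = 0.
For row B, compute g(0), g(1), … with moves {3, 6}:
k:     0  1  2  3  4  5  6  7  8  9 10 11
g(k):  0  0  0  1  1  1  2  2  2  0  0  0
So g(11) = 0.
Grundy values for row C (subtraction set {3, 5}):
g(0) = mex{} = 0
g(1) = mex{} = 0
g(2) = mex{} = 0
g(3) = mex{0} = 1
g(4) = mex{0} = 1
g(5) = mex{0} = 1
g(6) = mex{0,1} = 2
g(7) = mex{0,1} = 2
g(8) = mex{1} = 0
g(9) = mex{1,2} = 0
g(10) = mex{1,2} = 0
g(11) = mex{0,2} = 1
g(12) = mex{0,2} = 1
So g(12) = 1.
By the Sprague-Grundy theorem, the Grundy value of a sum of independent games is the XOR of the component values.
Combined value = 0 ⊕ 0 ⊕ 1 = 1.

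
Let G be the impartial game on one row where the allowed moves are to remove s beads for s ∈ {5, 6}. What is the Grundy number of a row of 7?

1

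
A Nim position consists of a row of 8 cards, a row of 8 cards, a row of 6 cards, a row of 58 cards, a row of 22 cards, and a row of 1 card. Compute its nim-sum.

43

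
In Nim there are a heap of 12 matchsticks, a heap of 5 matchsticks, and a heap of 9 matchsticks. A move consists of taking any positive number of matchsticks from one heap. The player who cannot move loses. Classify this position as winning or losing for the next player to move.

Losing position

Bitwise XOR of the heap sizes:
  1100  (12)
  0101  (5)
  1001  (9)
  ----
  0000  (0)
The nim-sum is 0, so this is a P-position: the player to move is in a losing position under optimal play.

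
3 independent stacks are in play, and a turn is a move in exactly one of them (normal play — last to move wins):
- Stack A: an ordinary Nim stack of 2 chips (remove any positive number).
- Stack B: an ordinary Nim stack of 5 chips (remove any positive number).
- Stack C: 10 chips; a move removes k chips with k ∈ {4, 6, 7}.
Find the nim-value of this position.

Stack A is a plain Nim stack of size 2, so its Grundy value is 2.
Stack B is a plain Nim stack of size 5, so its Grundy value is 5.
Build the Grundy sequence for stack C with g(k) = mex{g(k−s) : s ∈ {4, 6, 7}, s ≤ k}:
k:     0  1  2  3  4  5  6  7  8  9 10
g(k):  0  0  0  0  1  1  1  1  2  2  2
So g(10) = 2.
By the Sprague-Grundy theorem, the Grundy value of a sum of independent games is the XOR of the component values.
Combined value = 2 ⊕ 5 ⊕ 2 = 5.

5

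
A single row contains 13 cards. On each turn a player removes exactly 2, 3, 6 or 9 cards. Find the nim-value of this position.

0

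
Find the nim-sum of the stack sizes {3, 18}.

17

Compute the nim-sum pairwise:
3 ^ 18 = 17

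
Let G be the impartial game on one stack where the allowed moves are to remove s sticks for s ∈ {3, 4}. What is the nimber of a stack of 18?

1

Compute g(0), g(1), … for moves {3, 4}:
k:     0  1  2  3  4  5  6  7  8  9 10 11 12 13 14 15 16 17 18
g(k):  0  0  0  1  1  1  2  0  0  0  1  1  1  2  0  0  0  1  1
So g(18) = 1.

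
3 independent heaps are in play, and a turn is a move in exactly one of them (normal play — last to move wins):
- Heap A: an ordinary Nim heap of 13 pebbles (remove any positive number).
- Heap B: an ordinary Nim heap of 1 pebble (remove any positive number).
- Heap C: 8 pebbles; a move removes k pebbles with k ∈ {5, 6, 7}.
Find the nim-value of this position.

Heap A is a plain Nim heap of size 13, so its Grundy value is 13.
Heap B is a plain Nim heap of size 1, so its Grundy value is 1.
For heap C, compute g(0), g(1), … with moves {5, 6, 7}:
g(0) = mex{} = 0
g(1) = mex{} = 0
g(2) = mex{} = 0
g(3) = mex{} = 0
g(4) = mex{} = 0
g(5) = mex{0} = 1
g(6) = mex{0} = 1
g(7) = mex{0} = 1
g(8) = mex{0} = 1
So g(8) = 1.
By the Sprague-Grundy theorem, the Grundy value of a sum of independent games is the XOR of the component values.
Combined value = 13 XOR 1 XOR 1 = 13.

13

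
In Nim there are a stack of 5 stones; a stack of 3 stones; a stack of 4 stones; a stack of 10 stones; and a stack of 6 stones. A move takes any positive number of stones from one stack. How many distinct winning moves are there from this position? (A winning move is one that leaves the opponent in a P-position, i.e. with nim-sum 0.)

In binary:
  0101  (5)
  0011  (3)
  0100  (4)
  1010  (10)
  0110  (6)
  ----
  1110  (14)
The overall nim-sum is X = 14. A stack of size p has a winning move iff p XOR X < p (reduce it to p XOR X).
  5: 5 XOR 14 = 11 ≥ 5 — no move.
  3: 3 XOR 14 = 13 ≥ 3 — no move.
  4: 4 XOR 14 = 10 ≥ 4 — no move.
  10: 10 XOR 14 = 4 < 10 — winning move (to 4).
  6: 6 XOR 14 = 8 ≥ 6 — no move.
That gives 1 winning move.

1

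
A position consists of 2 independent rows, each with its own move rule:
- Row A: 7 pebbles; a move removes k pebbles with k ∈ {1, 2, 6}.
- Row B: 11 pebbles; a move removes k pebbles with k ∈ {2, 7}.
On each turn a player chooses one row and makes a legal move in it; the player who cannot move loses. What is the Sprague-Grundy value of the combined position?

Build the Grundy sequence for row A with g(k) = mex{g(k−s) : s ∈ {1, 2, 6}, s ≤ k}:
g(0) = mex{} = 0
g(1) = mex{0} = 1
g(2) = mex{0,1} = 2
g(3) = mex{1,2} = 0
g(4) = mex{0,2} = 1
g(5) = mex{0,1} = 2
g(6) = mex{0,1,2} = 3
g(7) = mex{1,2,3} = 0
So g(7) = 0.
Build the Grundy sequence for row B with g(k) = mex{g(k−s) : s ∈ {2, 7}, s ≤ k}:
k:     0  1  2  3  4  5  6  7  8  9 10 11
g(k):  0  0  1  1  0  0  1  1  2  0  0  1
So g(11) = 1.
By the Sprague-Grundy theorem, the Grundy value of a sum of independent games is the XOR of the component values.
Combined value = 0 XOR 1 = 1.

1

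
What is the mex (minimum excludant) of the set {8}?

0 is not in the set, so the mex is 0.

0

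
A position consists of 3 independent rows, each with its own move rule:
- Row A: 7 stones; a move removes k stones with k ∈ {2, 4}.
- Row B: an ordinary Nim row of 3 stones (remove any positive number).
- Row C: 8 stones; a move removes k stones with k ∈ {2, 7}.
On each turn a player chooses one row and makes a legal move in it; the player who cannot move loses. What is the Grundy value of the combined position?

Grundy values for row A (subtraction set {2, 4}):
g(0) = mex{} = 0
g(1) = mex{} = 0
g(2) = mex{0} = 1
g(3) = mex{0} = 1
g(4) = mex{0,1} = 2
g(5) = mex{0,1} = 2
g(6) = mex{1,2} = 0
g(7) = mex{1,2} = 0
So g(7) = 0.
Row B is a plain Nim row of size 3, so its Grundy value is 3.
For row C, compute g(0), g(1), … with moves {2, 7}:
k:     0  1  2  3  4  5  6  7  8
g(k):  0  0  1  1  0  0  1  1  2
So g(8) = 2.
The value of a disjunctive sum is the nim-sum of the parts.
Combined value = 0 XOR 3 XOR 2 = 1.

1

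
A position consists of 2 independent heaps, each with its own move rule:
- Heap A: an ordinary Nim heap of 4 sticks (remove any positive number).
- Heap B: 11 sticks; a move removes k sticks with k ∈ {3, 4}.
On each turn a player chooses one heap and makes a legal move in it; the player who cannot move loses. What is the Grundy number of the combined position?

Heap A is a plain Nim heap of size 4, so its Grundy value is 4.
For heap B, compute g(0), g(1), … with moves {3, 4}:
k:     0  1  2  3  4  5  6  7  8  9 10 11
g(k):  0  0  0  1  1  1  2  0  0  0  1  1
So g(11) = 1.
The value of a disjunctive sum is the nim-sum of the parts.
Combined value = 4 XOR 1 = 5.

5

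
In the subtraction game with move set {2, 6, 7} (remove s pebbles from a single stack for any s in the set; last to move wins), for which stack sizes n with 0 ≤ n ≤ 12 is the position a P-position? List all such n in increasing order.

0, 1, 4, 5, 9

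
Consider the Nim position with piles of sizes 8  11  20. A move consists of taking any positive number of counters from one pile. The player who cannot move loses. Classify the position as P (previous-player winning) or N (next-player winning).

N-position

Bitwise XOR of the heap sizes:
  01000  (8)
  01011  (11)
  10100  (20)
  -----
  10111  (23)
The nim-sum is 23 ≠ 0, so this is an N-position: the player to move can win.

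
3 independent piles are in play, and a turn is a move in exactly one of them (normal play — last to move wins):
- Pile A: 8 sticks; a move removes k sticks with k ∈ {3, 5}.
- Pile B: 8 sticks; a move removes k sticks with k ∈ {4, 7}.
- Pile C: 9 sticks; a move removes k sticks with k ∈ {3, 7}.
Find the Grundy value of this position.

Build the Grundy sequence for pile A with g(k) = mex{g(k−s) : s ∈ {3, 5}, s ≤ k}:
g(0) = mex{} = 0
g(1) = mex{} = 0
g(2) = mex{} = 0
g(3) = mex{0} = 1
g(4) = mex{0} = 1
g(5) = mex{0} = 1
g(6) = mex{0,1} = 2
g(7) = mex{0,1} = 2
g(8) = mex{1} = 0
So g(8) = 0.
Grundy values for pile B (subtraction set {4, 7}):
g(0) = mex{} = 0
g(1) = mex{} = 0
g(2) = mex{} = 0
g(3) = mex{} = 0
g(4) = mex{0} = 1
g(5) = mex{0} = 1
g(6) = mex{0} = 1
g(7) = mex{0} = 1
g(8) = mex{0,1} = 2
So g(8) = 2.
For pile C, compute g(0), g(1), … with moves {3, 7}:
k:     0  1  2  3  4  5  6  7  8  9
g(k):  0  0  0  1  1  1  0  2  2  1
So g(9) = 1.
The value of a disjunctive sum is the nim-sum of the parts.
Combined value = 0 ⊕ 2 ⊕ 1 = 3.

3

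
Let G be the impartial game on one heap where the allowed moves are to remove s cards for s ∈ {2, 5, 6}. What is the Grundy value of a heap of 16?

2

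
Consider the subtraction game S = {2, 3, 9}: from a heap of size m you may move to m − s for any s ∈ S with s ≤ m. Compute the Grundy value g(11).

Build the Grundy sequence with g(k) = mex{g(k−s) : s ∈ {2, 3, 9}, s ≤ k}:
g(0) = mex{} = 0
g(1) = mex{} = 0
g(2) = mex{0} = 1
g(3) = mex{0} = 1
g(4) = mex{0,1} = 2
g(5) = mex{1} = 0
g(6) = mex{1,2} = 0
g(7) = mex{0,2} = 1
g(8) = mex{0} = 1
g(9) = mex{0,1} = 2
g(10) = mex{0,1} = 2
g(11) = mex{1,2} = 0
So g(11) = 0.

0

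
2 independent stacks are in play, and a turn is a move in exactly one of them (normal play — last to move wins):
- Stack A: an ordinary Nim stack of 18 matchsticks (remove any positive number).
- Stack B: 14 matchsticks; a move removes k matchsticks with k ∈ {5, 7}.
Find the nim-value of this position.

18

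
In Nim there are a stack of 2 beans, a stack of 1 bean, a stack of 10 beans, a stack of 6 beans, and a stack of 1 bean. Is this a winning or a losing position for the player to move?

Compute the nim-sum pairwise:
2 ^ 1 = 3
3 ^ 10 = 9
9 ^ 6 = 15
15 ^ 1 = 14
The nim-sum is 14 ≠ 0, so this is an N-position: the player to move can win.

Winning position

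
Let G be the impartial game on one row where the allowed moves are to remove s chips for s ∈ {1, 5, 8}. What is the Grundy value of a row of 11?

3

Grundy values for subtraction set {1, 5, 8}:
k:     0  1  2  3  4  5  6  7  8  9 10 11
g(k):  0  1  0  1  0  1  0  1  2  3  2  3
So g(11) = 3.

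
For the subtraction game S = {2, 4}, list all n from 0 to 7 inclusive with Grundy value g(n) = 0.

Build the Grundy sequence with g(k) = mex{g(k−s) : s ∈ {2, 4}, s ≤ k}:
k:     0  1  2  3  4  5  6  7
g(k):  0  0  1  1  2  2  0  0
The P-positions (g = 0) in 0..7 are 0, 1, 6, 7.

0, 1, 6, 7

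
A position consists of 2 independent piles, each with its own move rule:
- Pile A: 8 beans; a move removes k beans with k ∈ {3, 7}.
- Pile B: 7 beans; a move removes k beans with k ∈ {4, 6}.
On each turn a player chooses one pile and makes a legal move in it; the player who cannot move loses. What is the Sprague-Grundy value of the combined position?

For pile A, compute g(0), g(1), … with moves {3, 7}:
g(0) = mex{} = 0
g(1) = mex{} = 0
g(2) = mex{} = 0
g(3) = mex{0} = 1
g(4) = mex{0} = 1
g(5) = mex{0} = 1
g(6) = mex{1} = 0
g(7) = mex{0,1} = 2
g(8) = mex{0,1} = 2
So g(8) = 2.
Grundy values for pile B (subtraction set {4, 6}):
g(0) = mex{} = 0
g(1) = mex{} = 0
g(2) = mex{} = 0
g(3) = mex{} = 0
g(4) = mex{0} = 1
g(5) = mex{0} = 1
g(6) = mex{0} = 1
g(7) = mex{0} = 1
So g(7) = 1.
The value of a disjunctive sum is the nim-sum of the parts.
Combined value = 2 ⊕ 1 = 3.

3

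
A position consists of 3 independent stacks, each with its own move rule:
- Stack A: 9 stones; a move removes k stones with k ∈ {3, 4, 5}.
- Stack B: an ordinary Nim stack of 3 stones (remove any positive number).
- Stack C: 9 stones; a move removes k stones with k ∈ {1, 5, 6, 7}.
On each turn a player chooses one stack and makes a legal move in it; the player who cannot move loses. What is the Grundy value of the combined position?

0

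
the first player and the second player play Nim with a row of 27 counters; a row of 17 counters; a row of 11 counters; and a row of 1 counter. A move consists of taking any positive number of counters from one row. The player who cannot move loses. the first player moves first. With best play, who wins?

the second player wins

Nim-sum: 27 XOR 17 XOR 11 XOR 1 = 0.
The nim-sum is 0, so this is a P-position: the player to move is in a losing position under optimal play; the first player is about to move from it and so loses — the second player wins.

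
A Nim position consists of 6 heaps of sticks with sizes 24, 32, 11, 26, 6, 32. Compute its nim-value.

In binary:
  011000  (24)
  100000  (32)
  001011  (11)
  011010  (26)
  000110  (6)
  100000  (32)
  ------
  001111  (15)

15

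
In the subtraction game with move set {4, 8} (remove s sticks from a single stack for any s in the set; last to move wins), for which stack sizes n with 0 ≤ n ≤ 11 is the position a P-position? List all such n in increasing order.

0, 1, 2, 3

Grundy values for subtraction set {4, 8}:
k:     0  1  2  3  4  5  6  7  8  9 10 11
g(k):  0  0  0  0  1  1  1  1  2  2  2  2
The P-positions (g = 0) in 0..11 are 0, 1, 2, 3.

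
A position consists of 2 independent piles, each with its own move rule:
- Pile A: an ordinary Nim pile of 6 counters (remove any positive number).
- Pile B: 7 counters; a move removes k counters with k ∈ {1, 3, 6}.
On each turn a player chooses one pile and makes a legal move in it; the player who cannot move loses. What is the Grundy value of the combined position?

5

Pile A is a plain Nim pile of size 6, so its Grundy value is 6.
For pile B, compute g(0), g(1), … with moves {1, 3, 6}:
k:     0  1  2  3  4  5  6  7
g(k):  0  1  0  1  0  1  2  3
So g(7) = 3.
The value of a disjunctive sum is the nim-sum of the parts.
Combined value = 6 XOR 3 = 5.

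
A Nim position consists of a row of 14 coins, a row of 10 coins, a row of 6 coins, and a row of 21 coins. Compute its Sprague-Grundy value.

Write each in binary and XOR column by column:
  01110  (14)
  01010  (10)
  00110  (6)
  10101  (21)
  -----
  10111  (23)

23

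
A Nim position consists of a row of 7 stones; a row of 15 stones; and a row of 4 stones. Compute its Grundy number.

12

Nim-sum: 7 ^ 15 ^ 4 = 12.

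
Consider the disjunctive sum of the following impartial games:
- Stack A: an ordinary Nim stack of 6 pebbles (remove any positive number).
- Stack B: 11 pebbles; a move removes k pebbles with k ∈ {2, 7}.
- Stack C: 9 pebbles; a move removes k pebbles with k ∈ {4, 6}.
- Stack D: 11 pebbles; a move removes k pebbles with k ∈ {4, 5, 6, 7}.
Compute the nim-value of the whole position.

Stack A is a plain Nim stack of size 6, so its Grundy value is 6.
Build the Grundy sequence for stack B with g(k) = mex{g(k−s) : s ∈ {2, 7}, s ≤ k}:
k:     0  1  2  3  4  5  6  7  8  9 10 11
g(k):  0  0  1  1  0  0  1  1  2  0  0  1
So g(11) = 1.
For stack C, compute g(0), g(1), … with moves {4, 6}:
g(0) = mex{} = 0
g(1) = mex{} = 0
g(2) = mex{} = 0
g(3) = mex{} = 0
g(4) = mex{0} = 1
g(5) = mex{0} = 1
g(6) = mex{0} = 1
g(7) = mex{0} = 1
g(8) = mex{0,1} = 2
g(9) = mex{0,1} = 2
So g(9) = 2.
Build the Grundy sequence for stack D with g(k) = mex{g(k−s) : s ∈ {4, 5, 6, 7}, s ≤ k}:
k:     0  1  2  3  4  5  6  7  8  9 10 11
g(k):  0  0  0  0  1  1  1  1  2  2  2  0
So g(11) = 0.
By the Sprague-Grundy theorem, the Grundy value of a sum of independent games is the XOR of the component values.
Combined value = 6 XOR 1 XOR 2 XOR 0 = 5.

5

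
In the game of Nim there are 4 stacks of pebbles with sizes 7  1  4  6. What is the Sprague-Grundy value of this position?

4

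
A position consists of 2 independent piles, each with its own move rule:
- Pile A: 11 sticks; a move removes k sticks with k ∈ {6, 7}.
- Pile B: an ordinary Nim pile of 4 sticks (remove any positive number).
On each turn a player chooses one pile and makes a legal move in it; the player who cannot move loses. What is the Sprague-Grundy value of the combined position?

Build the Grundy sequence for pile A with g(k) = mex{g(k−s) : s ∈ {6, 7}, s ≤ k}:
k:     0  1  2  3  4  5  6  7  8  9 10 11
g(k):  0  0  0  0  0  0  1  1  1  1  1  1
So g(11) = 1.
Pile B is a plain Nim pile of size 4, so its Grundy value is 4.
By the Sprague-Grundy theorem, the Grundy value of a sum of independent games is the XOR of the component values.
Combined value = 1 ⊕ 4 = 5.

5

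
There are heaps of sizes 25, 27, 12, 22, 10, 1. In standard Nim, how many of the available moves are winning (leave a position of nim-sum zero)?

Bitwise XOR of the heap sizes:
  11001  (25)
  11011  (27)
  01100  (12)
  10110  (22)
  01010  (10)
  00001  (1)
  -----
  10011  (19)
The overall nim-sum is X = 19. A heap of size p has a winning move iff p XOR X < p (reduce it to p XOR X).
  25: 25 XOR 19 = 10 < 25 — winning move (to 10).
  27: 27 XOR 19 = 8 < 27 — winning move (to 8).
  12: 12 XOR 19 = 31 ≥ 12 — no move.
  22: 22 XOR 19 = 5 < 22 — winning move (to 5).
  10: 10 XOR 19 = 25 ≥ 10 — no move.
  1: 1 XOR 19 = 18 ≥ 1 — no move.
That gives 3 winning moves.

3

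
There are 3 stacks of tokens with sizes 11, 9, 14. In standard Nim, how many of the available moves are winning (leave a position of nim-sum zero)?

3

Compute the nim-sum pairwise:
11 ^ 9 = 2
2 ^ 14 = 12
The overall nim-sum is X = 12. A stack of size p has a winning move iff p XOR X < p (reduce it to p XOR X).
  11: 11 XOR 12 = 7 < 11 — winning move (to 7).
  9: 9 XOR 12 = 5 < 9 — winning move (to 5).
  14: 14 XOR 12 = 2 < 14 — winning move (to 2).
That gives 3 winning moves.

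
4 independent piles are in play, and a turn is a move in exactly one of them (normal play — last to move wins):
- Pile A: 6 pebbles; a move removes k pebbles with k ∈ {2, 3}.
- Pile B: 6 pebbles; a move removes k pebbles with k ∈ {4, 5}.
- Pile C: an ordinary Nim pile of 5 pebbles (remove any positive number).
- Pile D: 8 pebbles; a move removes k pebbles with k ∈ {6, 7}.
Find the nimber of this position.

5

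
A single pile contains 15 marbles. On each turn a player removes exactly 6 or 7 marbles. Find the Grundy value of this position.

0

Build the Grundy sequence with g(k) = mex{g(k−s) : s ∈ {6, 7}, s ≤ k}:
k:     0  1  2  3  4  5  6  7  8  9 10 11 12 13 14 15
g(k):  0  0  0  0  0  0  1  1  1  1  1  1  2  0  0  0
So g(15) = 0.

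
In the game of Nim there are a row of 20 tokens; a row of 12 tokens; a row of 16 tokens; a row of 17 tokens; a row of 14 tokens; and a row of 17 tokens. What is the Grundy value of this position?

6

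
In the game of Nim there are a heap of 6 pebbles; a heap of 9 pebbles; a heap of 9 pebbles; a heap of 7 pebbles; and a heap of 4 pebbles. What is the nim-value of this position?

5

Write each in binary and XOR column by column:
  0110  (6)
  1001  (9)
  1001  (9)
  0111  (7)
  0100  (4)
  ----
  0101  (5)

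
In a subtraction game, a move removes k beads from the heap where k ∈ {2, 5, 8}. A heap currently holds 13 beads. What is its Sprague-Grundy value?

1

Build the Grundy sequence with g(k) = mex{g(k−s) : s ∈ {2, 5, 8}, s ≤ k}:
k:     0  1  2  3  4  5  6  7  8  9 10 11 12 13
g(k):  0  0  1  1  0  2  1  0  2  1  0  0  1  1
So g(13) = 1.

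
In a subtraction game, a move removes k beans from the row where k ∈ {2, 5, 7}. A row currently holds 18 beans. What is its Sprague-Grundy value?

Compute g(0), g(1), … for moves {2, 5, 7}:
k:     0  1  2  3  4  5  6  7  8  9 10 11 12 13 14 15 16 17 18
g(k):  0  0  1  1  0  2  1  3  2  2  0  3  1  0  0  1  1  2  2
So g(18) = 2.

2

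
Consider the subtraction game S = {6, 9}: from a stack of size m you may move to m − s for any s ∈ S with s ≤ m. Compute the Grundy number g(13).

2

Grundy values for subtraction set {6, 9}:
k:     0  1  2  3  4  5  6  7  8  9 10 11 12 13
g(k):  0  0  0  0  0  0  1  1  1  1  1  1  2  2
So g(13) = 2.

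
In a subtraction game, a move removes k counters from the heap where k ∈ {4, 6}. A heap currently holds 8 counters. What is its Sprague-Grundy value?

2

Compute g(0), g(1), … for moves {4, 6}:
k:     0  1  2  3  4  5  6  7  8
g(k):  0  0  0  0  1  1  1  1  2
So g(8) = 2.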